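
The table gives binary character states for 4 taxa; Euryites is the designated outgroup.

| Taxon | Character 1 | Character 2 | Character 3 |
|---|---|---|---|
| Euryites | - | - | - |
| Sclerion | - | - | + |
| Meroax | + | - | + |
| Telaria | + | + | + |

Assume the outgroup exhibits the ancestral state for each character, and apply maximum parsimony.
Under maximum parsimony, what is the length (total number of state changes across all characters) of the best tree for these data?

The outgroup has state '-' for every character, so '+' is the derived state throughout.
Only Meroax and Telaria show the derived state '+' for Character 1, supporting them as a clade.
Character 2: derived state '+' in Telaria only — an autapomorphy, so it tells us nothing about relationships among taxa.
Character 3 (derived state '+') is shared by all ingroup taxa — unites the whole ingroup.
Most parsimonious ingroup topology: (Sclerion,(Meroax,Telaria)).
Changes per character on this tree: Character 1: 1; Character 2: 1; Character 3: 1.
Total = 3.

3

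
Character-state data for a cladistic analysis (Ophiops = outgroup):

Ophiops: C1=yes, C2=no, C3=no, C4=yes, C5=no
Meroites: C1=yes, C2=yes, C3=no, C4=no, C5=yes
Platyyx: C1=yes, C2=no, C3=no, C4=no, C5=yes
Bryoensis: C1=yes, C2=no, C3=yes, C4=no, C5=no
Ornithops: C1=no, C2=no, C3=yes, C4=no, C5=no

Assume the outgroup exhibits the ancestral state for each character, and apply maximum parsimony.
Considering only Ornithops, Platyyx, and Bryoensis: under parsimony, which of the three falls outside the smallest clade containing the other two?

Platyyx

Character polarity is set by the outgroup: the derived state is whichever differs from the outgroup's state, so for C1, C4 the derived state is 'no', and for the remaining characters it is 'yes'.
C1: derived state 'no' in Ornithops only — an autapomorphy, so it tells us nothing about relationships among taxa.
C2 (derived state 'yes') is unique to Meroites (autapomorphy; uninformative for grouping).
C3 (derived state 'yes') is shared by Bryoensis and Ornithops — a synapomorphy uniting that clade.
C4 (derived state 'no') is shared by all ingroup taxa — unites the whole ingroup.
C5 (derived state 'yes') is shared by Meroites and Platyyx — a synapomorphy uniting that clade.
Most parsimonious ingroup topology: ((Meroites,Platyyx),(Bryoensis,Ornithops)).
Ornithops and Bryoensis share a more recent common ancestor with each other than either does with Platyyx, so Platyyx is the least closely related of the three.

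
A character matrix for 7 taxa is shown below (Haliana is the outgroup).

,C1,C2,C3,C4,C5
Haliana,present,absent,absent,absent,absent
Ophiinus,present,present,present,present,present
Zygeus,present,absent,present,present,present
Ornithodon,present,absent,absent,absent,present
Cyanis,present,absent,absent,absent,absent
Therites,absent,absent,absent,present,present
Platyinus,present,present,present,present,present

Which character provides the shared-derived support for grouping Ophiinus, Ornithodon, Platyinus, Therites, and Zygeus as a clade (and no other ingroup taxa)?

Character polarity is set by the outgroup: the derived state is whichever differs from the outgroup's state, so for C1 the derived state is 'absent', and for the remaining characters it is 'present'.
C1: derived state 'absent' in Therites only — an autapomorphy, so it tells us nothing about relationships among taxa.
C2 (derived state 'present') is shared by Ophiinus and Platyinus — a synapomorphy uniting that clade.
C3: derived state 'present' in Ophiinus, Platyinus, and Zygeus only — synapomorphy for {Ophiinus, Platyinus, Zygeus}.
C4: derived state 'present' in Ophiinus, Platyinus, Therites, and Zygeus only — synapomorphy for {Ophiinus, Platyinus, Therites, Zygeus}.
C5: derived state 'present' in Ophiinus, Ornithodon, Platyinus, Therites, and Zygeus only — synapomorphy for {Ophiinus, Ornithodon, Platyinus, Therites, Zygeus}.
Most parsimonious ingroup topology: (((((Ophiinus,Platyinus),Zygeus),Therites),Ornithodon),Cyanis).
The clade {Ophiinus, Ornithodon, Platyinus, Therites, Zygeus} is supported by C5: its derived state 'present' occurs in exactly those taxa and in no other taxon (including the outgroup).

C5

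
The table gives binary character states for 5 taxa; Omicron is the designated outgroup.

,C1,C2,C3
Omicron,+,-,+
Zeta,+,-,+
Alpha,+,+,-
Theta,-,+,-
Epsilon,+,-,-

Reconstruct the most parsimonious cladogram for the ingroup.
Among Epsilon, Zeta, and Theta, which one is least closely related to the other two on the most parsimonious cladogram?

Character polarity is set by the outgroup: the derived state is whichever differs from the outgroup's state, so for C1, C3 the derived state is '-', and for the remaining characters it is '+'.
C1: derived state '-' in Theta only — an autapomorphy, so it tells us nothing about relationships among taxa.
Only Alpha and Theta show the derived state '+' for C2, supporting them as a clade.
C3: derived state '-' in Alpha, Epsilon, and Theta only — synapomorphy for {Alpha, Epsilon, Theta}.
Most parsimonious ingroup topology: (Zeta,((Alpha,Theta),Epsilon)).
Theta and Epsilon share a more recent common ancestor with each other than either does with Zeta, so Zeta is the least closely related of the three.

Zeta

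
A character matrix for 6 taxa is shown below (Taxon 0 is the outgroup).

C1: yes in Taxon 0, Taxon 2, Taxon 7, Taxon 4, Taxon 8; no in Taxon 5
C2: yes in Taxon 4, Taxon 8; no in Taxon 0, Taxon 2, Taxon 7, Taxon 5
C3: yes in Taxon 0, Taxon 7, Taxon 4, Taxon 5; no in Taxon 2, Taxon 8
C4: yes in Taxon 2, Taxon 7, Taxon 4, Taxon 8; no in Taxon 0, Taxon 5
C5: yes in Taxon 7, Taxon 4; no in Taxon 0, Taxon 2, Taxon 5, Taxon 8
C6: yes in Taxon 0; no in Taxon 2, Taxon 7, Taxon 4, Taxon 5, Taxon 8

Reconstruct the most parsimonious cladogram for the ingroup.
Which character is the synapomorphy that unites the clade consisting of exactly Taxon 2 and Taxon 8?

C3

Character polarity is set by the outgroup: the derived state is whichever differs from the outgroup's state, so for C1, C3, C6 the derived state is 'no', and for the remaining characters it is 'yes'.
C1 (derived state 'no') is unique to Taxon 5 (autapomorphy; uninformative for grouping).
C2 (state 'yes') occurs in Taxon 4 and Taxon 8 but conflicts with the nesting implied by the other characters — most parsimoniously interpreted as homoplasy.
Only Taxon 2 and Taxon 8 show the derived state 'no' for C3, supporting them as a clade.
Only Taxon 2, Taxon 4, Taxon 7, and Taxon 8 show the derived state 'yes' for C4, supporting them as a clade.
C5 (derived state 'yes') is shared by Taxon 4 and Taxon 7 — a synapomorphy uniting that clade.
C6 (derived state 'no') is shared by all ingroup taxa — unites the whole ingroup.
Most parsimonious ingroup topology: (((Taxon 2,Taxon 8),(Taxon 7,Taxon 4)),Taxon 5).
The clade {Taxon 2, Taxon 8} is supported by C3: its derived state 'no' occurs in exactly those taxa and in no other taxon (including the outgroup).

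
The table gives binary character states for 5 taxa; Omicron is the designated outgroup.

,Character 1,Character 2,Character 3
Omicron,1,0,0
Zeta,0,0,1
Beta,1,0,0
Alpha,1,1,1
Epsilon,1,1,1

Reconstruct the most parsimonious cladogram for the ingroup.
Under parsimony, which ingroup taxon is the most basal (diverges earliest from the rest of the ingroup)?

Beta

Character polarity is set by the outgroup: the derived state is whichever differs from the outgroup's state, so for Character 1 the derived state is '0', and for the remaining characters it is '1'.
Character 1: derived state '0' in Zeta only — an autapomorphy, so it tells us nothing about relationships among taxa.
Character 2 (derived state '1') is shared by Alpha and Epsilon — a synapomorphy uniting that clade.
Character 3: derived state '1' in Alpha, Epsilon, and Zeta only — synapomorphy for {Alpha, Epsilon, Zeta}.
Most parsimonious ingroup topology: ((Zeta,(Alpha,Epsilon)),Beta).
Beta is sister to the clade containing all other ingroup taxa, so it is the earliest-diverging (most basal) ingroup lineage.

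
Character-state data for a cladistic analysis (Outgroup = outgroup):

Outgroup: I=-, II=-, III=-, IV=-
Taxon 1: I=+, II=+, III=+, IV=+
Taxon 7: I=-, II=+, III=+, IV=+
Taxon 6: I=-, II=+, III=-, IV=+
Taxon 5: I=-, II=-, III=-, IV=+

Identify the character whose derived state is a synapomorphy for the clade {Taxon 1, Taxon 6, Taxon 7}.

The outgroup has state '-' for every character, so '+' is the derived state throughout.
I: derived state '+' in Taxon 1 only — an autapomorphy, so it tells us nothing about relationships among taxa.
Only Taxon 1, Taxon 6, and Taxon 7 show the derived state '+' for II, supporting them as a clade.
III (derived state '+') is shared by Taxon 1 and Taxon 7 — a synapomorphy uniting that clade.
All ingroup taxa share the derived state '+' for IV; it defines the ingroup but does not resolve relationships within it.
Most parsimonious ingroup topology: (((Taxon 1,Taxon 7),Taxon 6),Taxon 5).
The clade {Taxon 1, Taxon 6, Taxon 7} is supported by II: its derived state '+' occurs in exactly those taxa and in no other taxon (including the outgroup).

II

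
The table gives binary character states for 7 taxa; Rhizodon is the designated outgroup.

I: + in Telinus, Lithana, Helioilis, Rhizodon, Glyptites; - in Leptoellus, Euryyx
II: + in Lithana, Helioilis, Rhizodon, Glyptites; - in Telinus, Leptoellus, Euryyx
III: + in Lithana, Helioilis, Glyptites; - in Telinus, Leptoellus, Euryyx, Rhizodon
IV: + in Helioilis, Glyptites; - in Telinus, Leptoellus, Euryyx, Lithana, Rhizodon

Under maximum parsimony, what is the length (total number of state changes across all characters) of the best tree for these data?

4

Character polarity is set by the outgroup: the derived state is whichever differs from the outgroup's state, so for I, II the derived state is '-', and for the remaining characters it is '+'.
I: derived state '-' in Euryyx and Leptoellus only — synapomorphy for {Euryyx, Leptoellus}.
II (derived state '-') is shared by Euryyx, Leptoellus, and Telinus — a synapomorphy uniting that clade.
Only Glyptites, Helioilis, and Lithana show the derived state '+' for III, supporting them as a clade.
IV: derived state '+' in Glyptites and Helioilis only — synapomorphy for {Glyptites, Helioilis}.
Most parsimonious ingroup topology: (((Glyptites,Helioilis),Lithana),(Telinus,(Leptoellus,Euryyx))).
Changes per character on this tree: I: 1; II: 1; III: 1; IV: 1.
Total = 4.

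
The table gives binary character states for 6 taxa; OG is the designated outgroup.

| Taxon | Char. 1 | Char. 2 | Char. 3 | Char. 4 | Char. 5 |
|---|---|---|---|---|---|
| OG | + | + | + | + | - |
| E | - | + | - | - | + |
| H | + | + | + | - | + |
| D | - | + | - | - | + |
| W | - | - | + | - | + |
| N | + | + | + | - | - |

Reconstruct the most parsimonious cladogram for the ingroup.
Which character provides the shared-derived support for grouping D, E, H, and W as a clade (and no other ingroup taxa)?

Character polarity is set by the outgroup: the derived state is whichever differs from the outgroup's state, so for Char. 1, Char. 2, Char. 3, Char. 4 the derived state is '-', and for the remaining characters it is '+'.
Char. 1: derived state '-' in D, E, and W only — synapomorphy for {D, E, W}.
Char. 2: derived state '-' in W only — an autapomorphy, so it tells us nothing about relationships among taxa.
Char. 3 (derived state '-') is shared by D and E — a synapomorphy uniting that clade.
All ingroup taxa share the derived state '-' for Char. 4; it defines the ingroup but does not resolve relationships within it.
Char. 5: derived state '+' in D, E, H, and W only — synapomorphy for {D, E, H, W}.
Most parsimonious ingroup topology: ((((E,D),W),H),N).
The clade {D, E, H, W} is supported by Char. 5: its derived state '+' occurs in exactly those taxa and in no other taxon (including the outgroup).

Char. 5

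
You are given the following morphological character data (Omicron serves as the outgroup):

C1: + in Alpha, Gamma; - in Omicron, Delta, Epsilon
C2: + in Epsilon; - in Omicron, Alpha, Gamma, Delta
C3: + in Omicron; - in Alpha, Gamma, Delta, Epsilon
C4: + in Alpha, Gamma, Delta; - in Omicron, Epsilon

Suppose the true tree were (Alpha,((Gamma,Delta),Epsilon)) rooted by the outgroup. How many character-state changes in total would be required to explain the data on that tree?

6

Map each character onto (Alpha,((Gamma,Delta),Epsilon)) (rooted by Omicron) and count the minimum state changes it requires (Fitch parsimony):
C1: 2; C2: 1; C3: 1; C4: 2.
Total tree length = 6.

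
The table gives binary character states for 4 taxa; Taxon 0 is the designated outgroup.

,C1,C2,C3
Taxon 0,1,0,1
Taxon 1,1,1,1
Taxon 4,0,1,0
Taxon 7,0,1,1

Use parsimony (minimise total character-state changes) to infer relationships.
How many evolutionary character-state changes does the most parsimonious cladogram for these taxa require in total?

Character polarity is set by the outgroup: the derived state is whichever differs from the outgroup's state, so for C1, C3 the derived state is '0', and for the remaining characters it is '1'.
Only Taxon 4 and Taxon 7 show the derived state '0' for C1, supporting them as a clade.
All ingroup taxa share the derived state '1' for C2; it defines the ingroup but does not resolve relationships within it.
C3: derived state '0' in Taxon 4 only — an autapomorphy, so it tells us nothing about relationships among taxa.
Most parsimonious ingroup topology: (Taxon 1,(Taxon 4,Taxon 7)).
Changes per character on this tree: C1: 1; C2: 1; C3: 1.
Total = 3.

3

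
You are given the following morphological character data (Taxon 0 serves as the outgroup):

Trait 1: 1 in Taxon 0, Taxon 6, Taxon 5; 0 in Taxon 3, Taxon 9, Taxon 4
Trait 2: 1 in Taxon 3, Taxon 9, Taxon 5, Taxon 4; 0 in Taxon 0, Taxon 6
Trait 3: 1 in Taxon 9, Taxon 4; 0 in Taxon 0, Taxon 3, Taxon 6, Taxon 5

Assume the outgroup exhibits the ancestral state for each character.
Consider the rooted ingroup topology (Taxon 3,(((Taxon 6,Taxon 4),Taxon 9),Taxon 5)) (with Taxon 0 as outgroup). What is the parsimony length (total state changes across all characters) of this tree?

7

Map each character onto (Taxon 3,(((Taxon 6,Taxon 4),Taxon 9),Taxon 5)) (rooted by Taxon 0) and count the minimum state changes it requires (Fitch parsimony):
Trait 1: 3; Trait 2: 2; Trait 3: 2.
Total tree length = 7.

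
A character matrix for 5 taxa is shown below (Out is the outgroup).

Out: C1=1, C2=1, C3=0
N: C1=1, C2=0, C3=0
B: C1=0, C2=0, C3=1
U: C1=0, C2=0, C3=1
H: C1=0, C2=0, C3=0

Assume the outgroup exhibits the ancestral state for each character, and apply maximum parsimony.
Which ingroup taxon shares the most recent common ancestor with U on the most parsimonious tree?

Character polarity is set by the outgroup: the derived state is whichever differs from the outgroup's state, so for C1, C2 the derived state is '0', and for the remaining characters it is '1'.
C1: derived state '0' in B, H, and U only — synapomorphy for {B, H, U}.
C2 (derived state '0') is shared by all ingroup taxa — unites the whole ingroup.
C3 (derived state '1') is shared by B and U — a synapomorphy uniting that clade.
Most parsimonious ingroup topology: (N,((B,U),H)).
U and B form a cherry on this tree, so they are sister taxa.

B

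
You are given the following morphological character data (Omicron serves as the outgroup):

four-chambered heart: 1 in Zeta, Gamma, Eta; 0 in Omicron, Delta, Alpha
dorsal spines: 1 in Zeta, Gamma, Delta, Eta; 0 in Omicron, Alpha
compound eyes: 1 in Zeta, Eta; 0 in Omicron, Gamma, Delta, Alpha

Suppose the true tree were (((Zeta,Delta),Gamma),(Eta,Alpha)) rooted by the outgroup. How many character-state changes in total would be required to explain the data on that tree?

7

Map each character onto (((Zeta,Delta),Gamma),(Eta,Alpha)) (rooted by Omicron) and count the minimum state changes it requires (Fitch parsimony):
four-chambered heart: 3; dorsal spines: 2; compound eyes: 2.
Total tree length = 7.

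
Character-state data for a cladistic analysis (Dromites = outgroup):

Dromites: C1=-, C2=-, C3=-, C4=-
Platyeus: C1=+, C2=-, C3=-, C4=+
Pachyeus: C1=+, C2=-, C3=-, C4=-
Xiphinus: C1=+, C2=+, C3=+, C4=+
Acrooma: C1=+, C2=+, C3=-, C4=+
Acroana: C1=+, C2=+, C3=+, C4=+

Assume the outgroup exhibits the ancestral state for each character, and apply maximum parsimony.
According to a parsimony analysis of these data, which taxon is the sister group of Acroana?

The outgroup has state '-' for every character, so '+' is the derived state throughout.
All ingroup taxa share the derived state '+' for C1; it defines the ingroup but does not resolve relationships within it.
C2 (derived state '+') is shared by Acroana, Acrooma, and Xiphinus — a synapomorphy uniting that clade.
Only Acroana and Xiphinus show the derived state '+' for C3, supporting them as a clade.
Only Acroana, Acrooma, Platyeus, and Xiphinus show the derived state '+' for C4, supporting them as a clade.
Most parsimonious ingroup topology: ((((Acroana,Xiphinus),Acrooma),Platyeus),Pachyeus).
Acroana and Xiphinus form a cherry on this tree, so they are sister taxa.

Xiphinus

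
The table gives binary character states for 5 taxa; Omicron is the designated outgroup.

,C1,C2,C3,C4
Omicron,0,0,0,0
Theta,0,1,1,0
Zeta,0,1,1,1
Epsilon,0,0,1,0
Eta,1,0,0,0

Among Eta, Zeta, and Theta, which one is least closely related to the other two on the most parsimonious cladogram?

The outgroup has state '0' for every character, so '1' is the derived state throughout.
C1 (derived state '1') is unique to Eta (autapomorphy; uninformative for grouping).
Only Theta and Zeta show the derived state '1' for C2, supporting them as a clade.
Only Epsilon, Theta, and Zeta show the derived state '1' for C3, supporting them as a clade.
C4 (derived state '1') is unique to Zeta (autapomorphy; uninformative for grouping).
Most parsimonious ingroup topology: (((Theta,Zeta),Epsilon),Eta).
Zeta and Theta share a more recent common ancestor with each other than either does with Eta, so Eta is the least closely related of the three.

Eta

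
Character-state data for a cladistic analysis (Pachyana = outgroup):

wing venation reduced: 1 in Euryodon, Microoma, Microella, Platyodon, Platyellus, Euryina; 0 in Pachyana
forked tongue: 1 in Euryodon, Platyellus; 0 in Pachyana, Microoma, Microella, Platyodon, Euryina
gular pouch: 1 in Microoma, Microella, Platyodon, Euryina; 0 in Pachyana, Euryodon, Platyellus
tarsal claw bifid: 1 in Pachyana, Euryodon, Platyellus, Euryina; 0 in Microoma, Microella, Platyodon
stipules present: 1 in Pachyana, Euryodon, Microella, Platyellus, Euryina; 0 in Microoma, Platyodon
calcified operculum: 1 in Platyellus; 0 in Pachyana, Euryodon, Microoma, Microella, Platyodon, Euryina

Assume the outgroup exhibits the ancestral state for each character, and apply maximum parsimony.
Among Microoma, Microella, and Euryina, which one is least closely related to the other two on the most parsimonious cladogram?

Euryina

Character polarity is set by the outgroup: the derived state is whichever differs from the outgroup's state, so for tarsal claw bifid, stipules present the derived state is '0', and for the remaining characters it is '1'.
All ingroup taxa share the derived state '1' for wing venation reduced; it defines the ingroup but does not resolve relationships within it.
forked tongue (derived state '1') is shared by Euryodon and Platyellus — a synapomorphy uniting that clade.
Only Euryina, Microella, Microoma, and Platyodon show the derived state '1' for gular pouch, supporting them as a clade.
tarsal claw bifid: derived state '0' in Microella, Microoma, and Platyodon only — synapomorphy for {Microella, Microoma, Platyodon}.
Only Microoma and Platyodon show the derived state '0' for stipules present, supporting them as a clade.
calcified operculum (derived state '1') is unique to Platyellus (autapomorphy; uninformative for grouping).
Most parsimonious ingroup topology: ((Euryodon,Platyellus),(((Microoma,Platyodon),Microella),Euryina)).
Microella and Microoma share a more recent common ancestor with each other than either does with Euryina, so Euryina is the least closely related of the three.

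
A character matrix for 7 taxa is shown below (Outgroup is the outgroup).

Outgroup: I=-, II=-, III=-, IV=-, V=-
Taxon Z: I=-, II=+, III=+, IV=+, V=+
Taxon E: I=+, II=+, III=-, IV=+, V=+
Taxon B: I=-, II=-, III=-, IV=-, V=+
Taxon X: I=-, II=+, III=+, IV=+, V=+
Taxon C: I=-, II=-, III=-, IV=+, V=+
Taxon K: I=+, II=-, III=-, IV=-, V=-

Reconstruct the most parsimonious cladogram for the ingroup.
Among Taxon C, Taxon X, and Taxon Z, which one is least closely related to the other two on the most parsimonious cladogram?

Taxon C

The outgroup has state '-' for every character, so '+' is the derived state throughout.
I (state '+') occurs in Taxon E and Taxon K but conflicts with the nesting implied by the other characters — most parsimoniously interpreted as homoplasy.
II (derived state '+') is shared by Taxon E, Taxon X, and Taxon Z — a synapomorphy uniting that clade.
III (derived state '+') is shared by Taxon X and Taxon Z — a synapomorphy uniting that clade.
Only Taxon C, Taxon E, Taxon X, and Taxon Z show the derived state '+' for IV, supporting them as a clade.
Only Taxon B, Taxon C, Taxon E, Taxon X, and Taxon Z show the derived state '+' for V, supporting them as a clade.
Most parsimonious ingroup topology: (((((Taxon Z,Taxon X),Taxon E),Taxon C),Taxon B),Taxon K).
Taxon Z and Taxon X share a more recent common ancestor with each other than either does with Taxon C, so Taxon C is the least closely related of the three.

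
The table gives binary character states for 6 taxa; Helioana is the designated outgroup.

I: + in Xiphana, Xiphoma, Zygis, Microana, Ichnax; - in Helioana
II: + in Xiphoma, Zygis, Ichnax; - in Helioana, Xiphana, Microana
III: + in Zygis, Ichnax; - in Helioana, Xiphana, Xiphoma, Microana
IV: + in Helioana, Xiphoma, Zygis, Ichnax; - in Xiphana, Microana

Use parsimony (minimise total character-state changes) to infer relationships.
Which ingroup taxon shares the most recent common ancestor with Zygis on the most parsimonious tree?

Ichnax

Character polarity is set by the outgroup: the derived state is whichever differs from the outgroup's state, so for IV the derived state is '-', and for the remaining characters it is '+'.
All ingroup taxa share the derived state '+' for I; it defines the ingroup but does not resolve relationships within it.
II: derived state '+' in Ichnax, Xiphoma, and Zygis only — synapomorphy for {Ichnax, Xiphoma, Zygis}.
III (derived state '+') is shared by Ichnax and Zygis — a synapomorphy uniting that clade.
IV (derived state '-') is shared by Microana and Xiphana — a synapomorphy uniting that clade.
Most parsimonious ingroup topology: ((Xiphana,Microana),(Xiphoma,(Zygis,Ichnax))).
Zygis and Ichnax form a cherry on this tree, so they are sister taxa.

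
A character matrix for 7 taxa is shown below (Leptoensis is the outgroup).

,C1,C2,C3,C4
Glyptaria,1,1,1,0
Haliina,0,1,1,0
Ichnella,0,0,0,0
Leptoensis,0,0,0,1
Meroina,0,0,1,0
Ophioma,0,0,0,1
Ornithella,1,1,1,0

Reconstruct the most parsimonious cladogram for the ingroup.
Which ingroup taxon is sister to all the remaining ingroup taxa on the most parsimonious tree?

Character polarity is set by the outgroup: the derived state is whichever differs from the outgroup's state, so for C4 the derived state is '0', and for the remaining characters it is '1'.
C1: derived state '1' in Glyptaria and Ornithella only — synapomorphy for {Glyptaria, Ornithella}.
C2 (derived state '1') is shared by Glyptaria, Haliina, and Ornithella — a synapomorphy uniting that clade.
Only Glyptaria, Haliina, Meroina, and Ornithella show the derived state '1' for C3, supporting them as a clade.
C4: derived state '0' in Glyptaria, Haliina, Ichnella, Meroina, and Ornithella only — synapomorphy for {Glyptaria, Haliina, Ichnella, Meroina, Ornithella}.
Most parsimonious ingroup topology: (((((Ornithella,Glyptaria),Haliina),Meroina),Ichnella),Ophioma).
Ophioma is sister to the clade containing all other ingroup taxa, so it is the earliest-diverging (most basal) ingroup lineage.

Ophioma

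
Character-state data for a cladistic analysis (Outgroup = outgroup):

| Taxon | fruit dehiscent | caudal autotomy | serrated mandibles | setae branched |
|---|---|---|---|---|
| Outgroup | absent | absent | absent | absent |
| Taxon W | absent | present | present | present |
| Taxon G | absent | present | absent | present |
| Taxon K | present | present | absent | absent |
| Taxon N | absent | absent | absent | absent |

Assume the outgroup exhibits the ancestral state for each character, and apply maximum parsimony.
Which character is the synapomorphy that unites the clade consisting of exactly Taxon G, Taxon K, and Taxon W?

caudal autotomy

The outgroup has state 'absent' for every character, so 'present' is the derived state throughout.
fruit dehiscent (derived state 'present') is unique to Taxon K (autapomorphy; uninformative for grouping).
Only Taxon G, Taxon K, and Taxon W show the derived state 'present' for caudal autotomy, supporting them as a clade.
serrated mandibles: derived state 'present' in Taxon W only — an autapomorphy, so it tells us nothing about relationships among taxa.
setae branched: derived state 'present' in Taxon G and Taxon W only — synapomorphy for {Taxon G, Taxon W}.
Most parsimonious ingroup topology: (((Taxon W,Taxon G),Taxon K),Taxon N).
The clade {Taxon G, Taxon K, Taxon W} is supported by caudal autotomy: its derived state 'present' occurs in exactly those taxa and in no other taxon (including the outgroup).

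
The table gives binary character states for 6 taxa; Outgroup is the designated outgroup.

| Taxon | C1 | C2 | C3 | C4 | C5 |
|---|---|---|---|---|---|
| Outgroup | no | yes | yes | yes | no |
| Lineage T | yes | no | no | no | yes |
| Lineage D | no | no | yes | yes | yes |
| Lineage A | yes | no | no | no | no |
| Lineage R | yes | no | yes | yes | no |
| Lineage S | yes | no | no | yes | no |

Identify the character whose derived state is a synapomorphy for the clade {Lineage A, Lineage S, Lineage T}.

C3

Character polarity is set by the outgroup: the derived state is whichever differs from the outgroup's state, so for C2, C3, C4 the derived state is 'no', and for the remaining characters it is 'yes'.
C1: derived state 'yes' in Lineage A, Lineage R, Lineage S, and Lineage T only — synapomorphy for {Lineage A, Lineage R, Lineage S, Lineage T}.
All ingroup taxa share the derived state 'no' for C2; it defines the ingroup but does not resolve relationships within it.
Only Lineage A, Lineage S, and Lineage T show the derived state 'no' for C3, supporting them as a clade.
C4 (derived state 'no') is shared by Lineage A and Lineage T — a synapomorphy uniting that clade.
C5 groups Lineage D and Lineage T, which is incompatible with the clades supported by the remaining characters; treating it as convergent (homoplasy) costs fewer steps than any alternative tree.
Most parsimonious ingroup topology: ((((Lineage T,Lineage A),Lineage S),Lineage R),Lineage D).
The clade {Lineage A, Lineage S, Lineage T} is supported by C3: its derived state 'no' occurs in exactly those taxa and in no other taxon (including the outgroup).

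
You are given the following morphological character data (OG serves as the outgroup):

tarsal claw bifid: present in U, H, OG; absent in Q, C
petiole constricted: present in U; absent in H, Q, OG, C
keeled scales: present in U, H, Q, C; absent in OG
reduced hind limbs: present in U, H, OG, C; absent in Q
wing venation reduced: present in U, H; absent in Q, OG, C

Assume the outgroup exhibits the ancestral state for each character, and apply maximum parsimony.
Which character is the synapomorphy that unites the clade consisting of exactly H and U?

wing venation reduced

Character polarity is set by the outgroup: the derived state is whichever differs from the outgroup's state, so for tarsal claw bifid, reduced hind limbs the derived state is 'absent', and for the remaining characters it is 'present'.
tarsal claw bifid (derived state 'absent') is shared by C and Q — a synapomorphy uniting that clade.
petiole constricted (derived state 'present') is unique to U (autapomorphy; uninformative for grouping).
All ingroup taxa share the derived state 'present' for keeled scales; it defines the ingroup but does not resolve relationships within it.
reduced hind limbs (derived state 'absent') is unique to Q (autapomorphy; uninformative for grouping).
Only H and U show the derived state 'present' for wing venation reduced, supporting them as a clade.
Most parsimonious ingroup topology: ((C,Q),(H,U)).
The clade {H, U} is supported by wing venation reduced: its derived state 'present' occurs in exactly those taxa and in no other taxon (including the outgroup).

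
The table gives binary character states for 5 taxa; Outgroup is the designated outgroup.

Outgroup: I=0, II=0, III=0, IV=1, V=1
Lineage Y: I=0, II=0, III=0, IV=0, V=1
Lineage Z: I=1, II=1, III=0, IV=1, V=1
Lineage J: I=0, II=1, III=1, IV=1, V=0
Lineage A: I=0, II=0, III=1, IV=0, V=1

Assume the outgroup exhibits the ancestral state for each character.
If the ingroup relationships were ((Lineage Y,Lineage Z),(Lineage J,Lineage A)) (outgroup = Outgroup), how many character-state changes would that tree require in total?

Map each character onto ((Lineage Y,Lineage Z),(Lineage J,Lineage A)) (rooted by Outgroup) and count the minimum state changes it requires (Fitch parsimony):
I: 1; II: 2; III: 1; IV: 2; V: 1.
Total tree length = 7.

7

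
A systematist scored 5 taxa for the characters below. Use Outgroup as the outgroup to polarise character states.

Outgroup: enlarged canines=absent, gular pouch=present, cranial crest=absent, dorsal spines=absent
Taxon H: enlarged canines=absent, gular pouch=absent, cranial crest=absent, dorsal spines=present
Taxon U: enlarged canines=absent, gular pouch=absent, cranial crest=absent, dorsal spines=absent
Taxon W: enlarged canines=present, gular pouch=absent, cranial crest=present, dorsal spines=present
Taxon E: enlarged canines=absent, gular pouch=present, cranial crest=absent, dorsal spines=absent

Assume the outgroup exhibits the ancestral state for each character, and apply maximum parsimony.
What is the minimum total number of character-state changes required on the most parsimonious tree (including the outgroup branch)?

Character polarity is set by the outgroup: the derived state is whichever differs from the outgroup's state, so for gular pouch the derived state is 'absent', and for the remaining characters it is 'present'.
enlarged canines (derived state 'present') is unique to Taxon W (autapomorphy; uninformative for grouping).
gular pouch (derived state 'absent') is shared by Taxon H, Taxon U, and Taxon W — a synapomorphy uniting that clade.
cranial crest (derived state 'present') is unique to Taxon W (autapomorphy; uninformative for grouping).
Only Taxon H and Taxon W show the derived state 'present' for dorsal spines, supporting them as a clade.
Most parsimonious ingroup topology: (((Taxon H,Taxon W),Taxon U),Taxon E).
Changes per character on this tree: enlarged canines: 1; gular pouch: 1; cranial crest: 1; dorsal spines: 1.
Total = 4.

4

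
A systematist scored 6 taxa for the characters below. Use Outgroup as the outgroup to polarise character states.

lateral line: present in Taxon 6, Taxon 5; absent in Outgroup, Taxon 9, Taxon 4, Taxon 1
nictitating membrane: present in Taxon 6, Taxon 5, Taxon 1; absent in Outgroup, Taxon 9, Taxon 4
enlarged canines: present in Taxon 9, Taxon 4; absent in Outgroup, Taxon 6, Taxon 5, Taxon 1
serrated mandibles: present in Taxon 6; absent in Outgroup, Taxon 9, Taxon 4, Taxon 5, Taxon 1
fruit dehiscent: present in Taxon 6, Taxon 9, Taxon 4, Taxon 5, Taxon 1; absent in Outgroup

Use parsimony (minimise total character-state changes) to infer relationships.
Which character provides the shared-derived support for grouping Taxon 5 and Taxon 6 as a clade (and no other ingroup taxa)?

lateral line

The outgroup has state 'absent' for every character, so 'present' is the derived state throughout.
Only Taxon 5 and Taxon 6 show the derived state 'present' for lateral line, supporting them as a clade.
Only Taxon 1, Taxon 5, and Taxon 6 show the derived state 'present' for nictitating membrane, supporting them as a clade.
enlarged canines: derived state 'present' in Taxon 4 and Taxon 9 only — synapomorphy for {Taxon 4, Taxon 9}.
serrated mandibles (derived state 'present') is unique to Taxon 6 (autapomorphy; uninformative for grouping).
fruit dehiscent (derived state 'present') is shared by all ingroup taxa — unites the whole ingroup.
Most parsimonious ingroup topology: (((Taxon 6,Taxon 5),Taxon 1),(Taxon 9,Taxon 4)).
The clade {Taxon 5, Taxon 6} is supported by lateral line: its derived state 'present' occurs in exactly those taxa and in no other taxon (including the outgroup).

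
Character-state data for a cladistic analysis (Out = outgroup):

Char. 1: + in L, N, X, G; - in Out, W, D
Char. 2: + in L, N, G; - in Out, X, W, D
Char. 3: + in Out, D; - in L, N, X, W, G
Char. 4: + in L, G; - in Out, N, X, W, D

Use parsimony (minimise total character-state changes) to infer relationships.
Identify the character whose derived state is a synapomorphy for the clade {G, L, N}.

Char. 2

Character polarity is set by the outgroup: the derived state is whichever differs from the outgroup's state, so for Char. 3 the derived state is '-', and for the remaining characters it is '+'.
Char. 1: derived state '+' in G, L, N, and X only — synapomorphy for {G, L, N, X}.
Char. 2: derived state '+' in G, L, and N only — synapomorphy for {G, L, N}.
Only G, L, N, W, and X show the derived state '-' for Char. 3, supporting them as a clade.
Char. 4 (derived state '+') is shared by G and L — a synapomorphy uniting that clade.
Most parsimonious ingroup topology: (((((L,G),N),X),W),D).
The clade {G, L, N} is supported by Char. 2: its derived state '+' occurs in exactly those taxa and in no other taxon (including the outgroup).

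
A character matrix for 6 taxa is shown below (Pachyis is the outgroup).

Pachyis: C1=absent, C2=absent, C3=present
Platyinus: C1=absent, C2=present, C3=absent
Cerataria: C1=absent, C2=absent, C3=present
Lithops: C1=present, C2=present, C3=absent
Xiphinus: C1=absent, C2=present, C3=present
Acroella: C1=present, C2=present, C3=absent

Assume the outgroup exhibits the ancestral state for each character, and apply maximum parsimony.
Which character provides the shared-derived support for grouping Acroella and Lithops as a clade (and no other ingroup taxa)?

Character polarity is set by the outgroup: the derived state is whichever differs from the outgroup's state, so for C3 the derived state is 'absent', and for the remaining characters it is 'present'.
C1: derived state 'present' in Acroella and Lithops only — synapomorphy for {Acroella, Lithops}.
Only Acroella, Lithops, Platyinus, and Xiphinus show the derived state 'present' for C2, supporting them as a clade.
Only Acroella, Lithops, and Platyinus show the derived state 'absent' for C3, supporting them as a clade.
Most parsimonious ingroup topology: (((Platyinus,(Lithops,Acroella)),Xiphinus),Cerataria).
The clade {Acroella, Lithops} is supported by C1: its derived state 'present' occurs in exactly those taxa and in no other taxon (including the outgroup).

C1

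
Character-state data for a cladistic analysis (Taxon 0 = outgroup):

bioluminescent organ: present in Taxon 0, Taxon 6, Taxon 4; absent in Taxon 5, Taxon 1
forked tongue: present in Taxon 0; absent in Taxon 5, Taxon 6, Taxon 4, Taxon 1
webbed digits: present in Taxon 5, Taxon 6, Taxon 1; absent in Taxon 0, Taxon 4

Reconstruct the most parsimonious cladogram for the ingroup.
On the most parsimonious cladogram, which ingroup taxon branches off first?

Character polarity is set by the outgroup: the derived state is whichever differs from the outgroup's state, so for bioluminescent organ, forked tongue the derived state is 'absent', and for the remaining characters it is 'present'.
bioluminescent organ (derived state 'absent') is shared by Taxon 1 and Taxon 5 — a synapomorphy uniting that clade.
All ingroup taxa share the derived state 'absent' for forked tongue; it defines the ingroup but does not resolve relationships within it.
webbed digits: derived state 'present' in Taxon 1, Taxon 5, and Taxon 6 only — synapomorphy for {Taxon 1, Taxon 5, Taxon 6}.
Most parsimonious ingroup topology: (((Taxon 5,Taxon 1),Taxon 6),Taxon 4).
Taxon 4 is sister to the clade containing all other ingroup taxa, so it is the earliest-diverging (most basal) ingroup lineage.

Taxon 4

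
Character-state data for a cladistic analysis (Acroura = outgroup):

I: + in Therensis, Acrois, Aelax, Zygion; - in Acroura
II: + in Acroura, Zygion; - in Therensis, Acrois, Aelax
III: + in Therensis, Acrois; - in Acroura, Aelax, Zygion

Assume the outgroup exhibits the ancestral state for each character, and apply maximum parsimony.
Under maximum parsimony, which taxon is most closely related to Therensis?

Acrois

Character polarity is set by the outgroup: the derived state is whichever differs from the outgroup's state, so for II the derived state is '-', and for the remaining characters it is '+'.
All ingroup taxa share the derived state '+' for I; it defines the ingroup but does not resolve relationships within it.
II (derived state '-') is shared by Acrois, Aelax, and Therensis — a synapomorphy uniting that clade.
III: derived state '+' in Acrois and Therensis only — synapomorphy for {Acrois, Therensis}.
Most parsimonious ingroup topology: (((Therensis,Acrois),Aelax),Zygion).
Therensis and Acrois form a cherry on this tree, so they are sister taxa.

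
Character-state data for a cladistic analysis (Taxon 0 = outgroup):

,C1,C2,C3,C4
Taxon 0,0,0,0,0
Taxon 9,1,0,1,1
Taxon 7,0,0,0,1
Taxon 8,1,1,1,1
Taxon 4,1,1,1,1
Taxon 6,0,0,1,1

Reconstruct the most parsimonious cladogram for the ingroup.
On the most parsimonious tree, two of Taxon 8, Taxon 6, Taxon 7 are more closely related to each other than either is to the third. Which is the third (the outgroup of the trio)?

The outgroup has state '0' for every character, so '1' is the derived state throughout.
C1: derived state '1' in Taxon 4, Taxon 8, and Taxon 9 only — synapomorphy for {Taxon 4, Taxon 8, Taxon 9}.
C2: derived state '1' in Taxon 4 and Taxon 8 only — synapomorphy for {Taxon 4, Taxon 8}.
Only Taxon 4, Taxon 6, Taxon 8, and Taxon 9 show the derived state '1' for C3, supporting them as a clade.
C4 (derived state '1') is shared by all ingroup taxa — unites the whole ingroup.
Most parsimonious ingroup topology: (((Taxon 9,(Taxon 8,Taxon 4)),Taxon 6),Taxon 7).
Taxon 6 and Taxon 8 share a more recent common ancestor with each other than either does with Taxon 7, so Taxon 7 is the least closely related of the three.

Taxon 7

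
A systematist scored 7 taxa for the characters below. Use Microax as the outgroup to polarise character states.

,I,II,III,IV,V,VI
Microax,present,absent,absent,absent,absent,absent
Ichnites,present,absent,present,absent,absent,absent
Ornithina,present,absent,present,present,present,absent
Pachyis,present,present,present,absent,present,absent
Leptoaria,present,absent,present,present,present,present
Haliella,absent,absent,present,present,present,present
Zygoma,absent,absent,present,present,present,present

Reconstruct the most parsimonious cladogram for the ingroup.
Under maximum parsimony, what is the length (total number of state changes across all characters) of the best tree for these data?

6

Character polarity is set by the outgroup: the derived state is whichever differs from the outgroup's state, so for I the derived state is 'absent', and for the remaining characters it is 'present'.
I: derived state 'absent' in Haliella and Zygoma only — synapomorphy for {Haliella, Zygoma}.
II: derived state 'present' in Pachyis only — an autapomorphy, so it tells us nothing about relationships among taxa.
III (derived state 'present') is shared by all ingroup taxa — unites the whole ingroup.
IV: derived state 'present' in Haliella, Leptoaria, Ornithina, and Zygoma only — synapomorphy for {Haliella, Leptoaria, Ornithina, Zygoma}.
V (derived state 'present') is shared by Haliella, Leptoaria, Ornithina, Pachyis, and Zygoma — a synapomorphy uniting that clade.
Only Haliella, Leptoaria, and Zygoma show the derived state 'present' for VI, supporting them as a clade.
Most parsimonious ingroup topology: (Ichnites,((Ornithina,(Leptoaria,(Haliella,Zygoma))),Pachyis)).
Changes per character on this tree: I: 1; II: 1; III: 1; IV: 1; V: 1; VI: 1.
Total = 6.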